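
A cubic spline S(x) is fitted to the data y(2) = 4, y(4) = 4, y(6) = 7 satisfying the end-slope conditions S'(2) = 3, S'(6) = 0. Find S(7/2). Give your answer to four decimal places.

Let m_i = S''(x_i). Step sizes h_i = 2, 2; slopes of the chords Δ_i = (y_(i+1) - y_i)/h_i = 0, 3/2.
  2·m_0 + 8·m_1 + 2·m_2 = 6(Δ_1 - Δ_0) = 9
Clamped end conditions give two more equations: 2h_0·m_0 + h_0·m_1 = 6(Δ_0 - S'(2)) = -18 and h_1·m_1 + 2h_1·m_2 = 6(S'(6) - Δ_1) = -9.
Solving: m_0 = -51/8, m_1 = 15/4, m_2 = -33/8.
On [2, 4], S(x) = 4 + 3·(x - 2) - 51/16·(x - 2)² + 27/32·(x - 2)³.
With (x - 2) = 3/2: S(7/2) = 1069/256.

4.1758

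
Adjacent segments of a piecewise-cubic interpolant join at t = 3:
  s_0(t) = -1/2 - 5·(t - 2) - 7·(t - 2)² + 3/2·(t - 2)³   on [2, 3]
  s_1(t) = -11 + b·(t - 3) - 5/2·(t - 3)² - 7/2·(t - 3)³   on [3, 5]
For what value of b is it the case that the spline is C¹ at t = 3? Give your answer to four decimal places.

s_0'(t) = -5 - 14·(t - 2) + 9/2·(t - 2)², so s_0'(3) = -29/2. On the right, s_1'(3) = b, so b = -29/2.

-14.5000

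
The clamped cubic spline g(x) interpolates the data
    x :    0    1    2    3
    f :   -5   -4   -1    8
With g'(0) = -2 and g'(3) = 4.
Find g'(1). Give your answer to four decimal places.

1.6000

Let m_i = g''(x_i). Step sizes h_i = 1, 1, 1; slopes of the chords Δ_i = (y_(i+1) - y_i)/h_i = 1, 3, 9.
  1·m_0 + 4·m_1 + 1·m_2 = 6(Δ_1 - Δ_0) = 12
  1·m_1 + 4·m_2 + 1·m_3 = 6(Δ_2 - Δ_1) = 36
Clamped end conditions give two more equations: 2h_0·m_0 + h_0·m_1 = 6(Δ_0 - g'(0)) = 18 and h_2·m_2 + 2h_2·m_3 = 6(g'(3) - Δ_2) = -30.
Forward elimination and back-substitution give m_0 = 54/5, m_1 = -18/5, m_2 = 78/5, m_3 = -114/5.
On [1, 2], g'(x) = b_1 + 2c_1·(x - 1) + 3d_1·(x - 1)² with b_1 = Δ_1 - h_1(2m_1 + m_2)/6 = 8/5, c_1 = m_1/2 = -9/5, d_1 = (m_2 - m_1)/(6h_1) = 16/5. So g'(1) = 8/5.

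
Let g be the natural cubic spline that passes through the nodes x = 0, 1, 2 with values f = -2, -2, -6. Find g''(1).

With σ_i denoting the second derivative at x_i, h_i = 1, 1, and Δ_i = (y_(i+1) − y_i)/h_i = 0, -4:
  1·σ_0 + 4·σ_1 + 1·σ_2 = 6(Δ_1 - Δ_0) = -24
Natural end conditions: σ_0 = σ_2 = 0.
Solving: σ_0 = 0, σ_1 = -6, σ_2 = 0.

-6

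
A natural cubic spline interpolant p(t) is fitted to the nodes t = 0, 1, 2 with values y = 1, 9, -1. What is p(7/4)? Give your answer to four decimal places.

Write m_i for p''(x_i). With h_i = 1, 1 and divided differences Δ_i = 8, -10, the continuity of p' gives the tridiagonal system
  1·m_0 + 4·m_1 + 1·m_2 = 6(Δ_1 - Δ_0) = -108
Natural end conditions: m_0 = m_2 = 0.
Forward elimination and back-substitution give m_0 = 0, m_1 = -27, m_2 = 0.
On [1, 2], p(t) = 9 - 1·(t - 1) - 27/2·(t - 1)² + 9/2·(t - 1)³.
With (t - 1) = 3/4: p(7/4) = 327/128.

2.5547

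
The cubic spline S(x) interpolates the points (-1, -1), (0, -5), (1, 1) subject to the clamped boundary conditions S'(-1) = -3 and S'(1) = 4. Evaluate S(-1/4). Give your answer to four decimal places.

-4.6914

With m_i denoting the second derivative at x_i, h_i = 1, 1, and Δ_i = (y_(i+1) − y_i)/h_i = -4, 6:
  1·m_0 + 4·m_1 + 1·m_2 = 6(Δ_1 - Δ_0) = 60
Clamped end conditions give two more equations: 2h_0·m_0 + h_0·m_1 = 6(Δ_0 - S'(-1)) = -6 and h_1·m_1 + 2h_1·m_2 = 6(S'(1) - Δ_1) = -12.
Forward elimination and back-substitution give m_0 = -29/2, m_1 = 23, m_2 = -35/2.
On [-1, 0], S(x) = -1 - 3·(x + 1) - 29/4·(x + 1)² + 25/4·(x + 1)³.
With (x + 1) = 3/4: S(-1/4) = -1201/256.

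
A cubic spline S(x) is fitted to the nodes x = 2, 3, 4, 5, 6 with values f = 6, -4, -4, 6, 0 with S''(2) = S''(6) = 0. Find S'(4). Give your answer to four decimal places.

Put M_i = S'' at the i-th knot. Here h = (1, 1, 1, 1) and Δ = (-10, 0, 10, -6), so the interior equations h_(i-1)·M_(i-1) + 2(h_(i-1)+h_i)·M_i + h_i·M_(i+1) = 6(Δ_i − Δ_(i-1)) read
  1·M_0 + 4·M_1 + 1·M_2 = 6(Δ_1 - Δ_0) = 60
  1·M_1 + 4·M_2 + 1·M_3 = 6(Δ_2 - Δ_1) = 60
  1·M_2 + 4·M_3 + 1·M_4 = 6(Δ_3 - Δ_2) = -96
Natural end conditions: M_0 = M_4 = 0.
Hence M_0 = 0, M_1 = 141/14, M_2 = 138/7, M_3 = -405/14, M_4 = 0.
On [4, 5], S'(x) = b_2 + 2c_2·(x - 4) + 3d_2·(x - 4)² with b_2 = Δ_2 - h_2(2M_2 + M_3)/6 = 33/4, c_2 = M_2/2 = 69/7, d_2 = (M_3 - M_2)/(6h_2) = -227/28. So S'(4) = 33/4.

8.2500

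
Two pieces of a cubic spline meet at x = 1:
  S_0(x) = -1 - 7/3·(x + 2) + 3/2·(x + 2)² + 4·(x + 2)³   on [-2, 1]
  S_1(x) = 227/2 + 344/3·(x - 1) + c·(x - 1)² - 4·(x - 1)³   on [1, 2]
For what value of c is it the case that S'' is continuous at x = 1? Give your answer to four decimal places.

S_0''(x) = 3 + 24·(x + 2), so S_0''(1) = 75. On the right, S_1''(1) = 2c, so c = 75/2.

37.5000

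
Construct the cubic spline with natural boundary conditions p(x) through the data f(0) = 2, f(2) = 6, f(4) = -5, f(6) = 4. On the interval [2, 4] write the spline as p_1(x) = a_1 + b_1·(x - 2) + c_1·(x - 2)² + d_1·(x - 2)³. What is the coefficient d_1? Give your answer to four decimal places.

1.4583

Let M_i = p''(x_i). Step sizes h_i = 2, 2, 2; slopes of the chords Δ_i = (y_(i+1) - y_i)/h_i = 2, -11/2, 9/2.
  2·M_0 + 8·M_1 + 2·M_2 = 6(Δ_1 - Δ_0) = -45
  2·M_1 + 8·M_2 + 2·M_3 = 6(Δ_2 - Δ_1) = 60
Natural end conditions: M_0 = M_3 = 0.
Solving: M_0 = 0, M_1 = -8, M_2 = 19/2, M_3 = 0.
On [2, 4], with p_1(x) = a_1 + b_1·(x - 2) + c_1·(x - 2)² + d_1·(x - 2)³: c_1 = M_1/2 = -4, d_1 = (M_2 - M_1)/(6h_1) = 35/24, b_1 = Δ_1 - h_1(2M_1 + M_2)/6 = -10/3.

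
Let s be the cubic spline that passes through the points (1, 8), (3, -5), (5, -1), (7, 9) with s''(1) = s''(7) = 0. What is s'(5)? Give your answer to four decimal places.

4.5333

Let m_i = s''(x_i). Step sizes h_i = 2, 2, 2; slopes of the chords Δ_i = (y_(i+1) - y_i)/h_i = -13/2, 2, 5.
  2·m_0 + 8·m_1 + 2·m_2 = 6(Δ_1 - Δ_0) = 51
  2·m_1 + 8·m_2 + 2·m_3 = 6(Δ_2 - Δ_1) = 18
Natural end conditions: m_0 = m_3 = 0.
Hence m_0 = 0, m_1 = 31/5, m_2 = 7/10, m_3 = 0.
On [5, 7], s'(t) = b_2 + 2c_2·(t - 5) + 3d_2·(t - 5)² with b_2 = Δ_2 - h_2(2m_2 + m_3)/6 = 68/15, c_2 = m_2/2 = 7/20, d_2 = (m_3 - m_2)/(6h_2) = -7/120. So s'(5) = 68/15.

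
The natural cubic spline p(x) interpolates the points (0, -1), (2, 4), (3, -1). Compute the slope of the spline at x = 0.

5

Put σ_i = p'' at the i-th knot. Here h = (2, 1) and Δ = (5/2, -5), so the interior equations h_(i-1)·σ_(i-1) + 2(h_(i-1)+h_i)·σ_i + h_i·σ_(i+1) = 6(Δ_i − Δ_(i-1)) read
  2·σ_0 + 6·σ_1 + 1·σ_2 = 6(Δ_1 - Δ_0) = -45
Natural end conditions: σ_0 = σ_2 = 0.
Solving: σ_0 = 0, σ_1 = -15/2, σ_2 = 0.
On [0, 2], p'(x) = b_0 + 2c_0·x + 3d_0·x² with b_0 = Δ_0 - h_0(2σ_0 + σ_1)/6 = 5, c_0 = σ_0/2 = 0, d_0 = (σ_1 - σ_0)/(6h_0) = -5/8. So p'(0) = 5.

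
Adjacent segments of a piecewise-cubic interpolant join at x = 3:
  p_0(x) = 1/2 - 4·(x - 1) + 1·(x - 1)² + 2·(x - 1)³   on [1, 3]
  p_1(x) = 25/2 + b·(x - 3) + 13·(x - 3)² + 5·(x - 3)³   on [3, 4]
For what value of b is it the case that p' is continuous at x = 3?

24

p_0'(x) = -4 + 2·(x - 1) + 6·(x - 1)², so p_0'(3) = 24. On the right, p_1'(3) = b, so b = 24.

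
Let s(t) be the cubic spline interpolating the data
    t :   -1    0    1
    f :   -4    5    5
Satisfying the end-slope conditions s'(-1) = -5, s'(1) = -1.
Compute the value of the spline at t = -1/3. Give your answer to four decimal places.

1.0741

Put M_i = s'' at the i-th knot. Here h = (1, 1) and Δ = (9, 0), so the interior equations h_(i-1)·M_(i-1) + 2(h_(i-1)+h_i)·M_i + h_i·M_(i+1) = 6(Δ_i − Δ_(i-1)) read
  1·M_0 + 4·M_1 + 1·M_2 = 6(Δ_1 - Δ_0) = -54
Clamped end conditions give two more equations: 2h_0·M_0 + h_0·M_1 = 6(Δ_0 - s'(-1)) = 84 and h_1·M_1 + 2h_1·M_2 = 6(s'(1) - Δ_1) = -6.
Solving the tridiagonal system: M_0 = 115/2, M_1 = -31, M_2 = 25/2.
On [-1, 0], s(t) = -4 - 5·(t + 1) + 115/4·(t + 1)² - 59/4·(t + 1)³.
With (t + 1) = 2/3: s(-1/3) = 29/27.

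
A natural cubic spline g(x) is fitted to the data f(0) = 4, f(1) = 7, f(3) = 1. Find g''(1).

Write M_i for g''(x_i). With h_i = 1, 2 and divided differences Δ_i = 3, -3, the continuity of g' gives the tridiagonal system
  1·M_0 + 6·M_1 + 2·M_2 = 6(Δ_1 - Δ_0) = -36
Natural end conditions: M_0 = M_2 = 0.
Solving the tridiagonal system: M_0 = 0, M_1 = -6, M_2 = 0.

-6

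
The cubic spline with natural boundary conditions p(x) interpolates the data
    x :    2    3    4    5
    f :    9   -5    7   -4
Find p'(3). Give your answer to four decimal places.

2.9333

With m_i denoting the second derivative at x_i, h_i = 1, 1, 1, and Δ_i = (y_(i+1) − y_i)/h_i = -14, 12, -11:
  1·m_0 + 4·m_1 + 1·m_2 = 6(Δ_1 - Δ_0) = 156
  1·m_1 + 4·m_2 + 1·m_3 = 6(Δ_2 - Δ_1) = -138
Natural end conditions: m_0 = m_3 = 0.
Solving: m_0 = 0, m_1 = 254/5, m_2 = -236/5, m_3 = 0.
On [3, 4], p'(x) = b_1 + 2c_1·(x - 3) + 3d_1·(x - 3)² with b_1 = Δ_1 - h_1(2m_1 + m_2)/6 = 44/15, c_1 = m_1/2 = 127/5, d_1 = (m_2 - m_1)/(6h_1) = -49/3. So p'(3) = 44/15.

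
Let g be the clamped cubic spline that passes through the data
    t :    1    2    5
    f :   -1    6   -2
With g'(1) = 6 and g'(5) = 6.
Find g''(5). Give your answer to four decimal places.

Put M_i = g'' at the i-th knot. Here h = (1, 3) and Δ = (7, -8/3), so the interior equations h_(i-1)·M_(i-1) + 2(h_(i-1)+h_i)·M_i + h_i·M_(i+1) = 6(Δ_i − Δ_(i-1)) read
  1·M_0 + 8·M_1 + 3·M_2 = 6(Δ_1 - Δ_0) = -58
Clamped end conditions give two more equations: 2h_0·M_0 + h_0·M_1 = 6(Δ_0 - g'(1)) = 6 and h_1·M_1 + 2h_1·M_2 = 6(g'(5) - Δ_1) = 52.
Hence M_0 = 41/4, M_1 = -29/2, M_2 = 191/12.

15.9167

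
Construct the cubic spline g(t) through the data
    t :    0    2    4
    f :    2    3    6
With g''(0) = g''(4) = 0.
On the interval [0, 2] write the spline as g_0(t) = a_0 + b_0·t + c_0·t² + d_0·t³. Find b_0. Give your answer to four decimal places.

0.2500

Write M_i for g''(x_i). With h_i = 2, 2 and divided differences Δ_i = 1/2, 3/2, the continuity of g' gives the tridiagonal system
  2·M_0 + 8·M_1 + 2·M_2 = 6(Δ_1 - Δ_0) = 6
Natural end conditions: M_0 = M_2 = 0.
Forward elimination and back-substitution give M_0 = 0, M_1 = 3/4, M_2 = 0.
On [0, 2], with g_0(t) = a_0 + b_0·t + c_0·t² + d_0·t³: c_0 = M_0/2 = 0, d_0 = (M_1 - M_0)/(6h_0) = 1/16, b_0 = Δ_0 - h_0(2M_0 + M_1)/6 = 1/4.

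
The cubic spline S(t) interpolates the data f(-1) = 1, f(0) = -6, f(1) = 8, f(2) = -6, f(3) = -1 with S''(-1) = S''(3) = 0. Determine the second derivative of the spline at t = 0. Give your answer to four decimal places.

Let M_i = S''(x_i). Step sizes h_i = 1, 1, 1, 1; slopes of the chords Δ_i = (y_(i+1) - y_i)/h_i = -7, 14, -14, 5.
  1·M_0 + 4·M_1 + 1·M_2 = 6(Δ_1 - Δ_0) = 126
  1·M_1 + 4·M_2 + 1·M_3 = 6(Δ_2 - Δ_1) = -168
  1·M_2 + 4·M_3 + 1·M_4 = 6(Δ_3 - Δ_2) = 114
Natural end conditions: M_0 = M_4 = 0.
Forward elimination and back-substitution give M_0 = 0, M_1 = 669/14, M_2 = -456/7, M_3 = 627/14, M_4 = 0.

47.7857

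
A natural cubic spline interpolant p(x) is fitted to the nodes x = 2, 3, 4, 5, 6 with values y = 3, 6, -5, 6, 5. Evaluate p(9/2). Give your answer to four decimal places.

Put M_i = p'' at the i-th knot. Here h = (1, 1, 1, 1) and Δ = (3, -11, 11, -1), so the interior equations h_(i-1)·M_(i-1) + 2(h_(i-1)+h_i)·M_i + h_i·M_(i+1) = 6(Δ_i − Δ_(i-1)) read
  1·M_0 + 4·M_1 + 1·M_2 = 6(Δ_1 - Δ_0) = -84
  1·M_1 + 4·M_2 + 1·M_3 = 6(Δ_2 - Δ_1) = 132
  1·M_2 + 4·M_3 + 1·M_4 = 6(Δ_3 - Δ_2) = -72
Natural end conditions: M_0 = M_4 = 0.
Forward elimination and back-substitution give M_0 = 0, M_1 = -465/14, M_2 = 342/7, M_3 = -423/14, M_4 = 0.
On [4, 5], p(x) = -5 - 1/4·(x - 4) + 171/7·(x - 4)² - 369/28·(x - 4)³.
With (x - 4) = 1/2: p(9/2) = -149/224.

-0.6652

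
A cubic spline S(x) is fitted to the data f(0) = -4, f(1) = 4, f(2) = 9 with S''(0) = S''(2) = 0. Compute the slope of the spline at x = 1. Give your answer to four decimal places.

6.5000

Put m_i = S'' at the i-th knot. Here h = (1, 1) and Δ = (8, 5), so the interior equations h_(i-1)·m_(i-1) + 2(h_(i-1)+h_i)·m_i + h_i·m_(i+1) = 6(Δ_i − Δ_(i-1)) read
  1·m_0 + 4·m_1 + 1·m_2 = 6(Δ_1 - Δ_0) = -18
Natural end conditions: m_0 = m_2 = 0.
Solving the tridiagonal system: m_0 = 0, m_1 = -9/2, m_2 = 0.
On [1, 2], S'(x) = b_1 + 2c_1·(x - 1) + 3d_1·(x - 1)² with b_1 = Δ_1 - h_1(2m_1 + m_2)/6 = 13/2, c_1 = m_1/2 = -9/4, d_1 = (m_2 - m_1)/(6h_1) = 3/4. So S'(1) = 13/2.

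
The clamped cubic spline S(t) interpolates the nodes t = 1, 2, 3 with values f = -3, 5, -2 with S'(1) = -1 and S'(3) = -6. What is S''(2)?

Write m_i for S''(x_i). With h_i = 1, 1 and divided differences Δ_i = 8, -7, the continuity of S' gives the tridiagonal system
  1·m_0 + 4·m_1 + 1·m_2 = 6(Δ_1 - Δ_0) = -90
Clamped end conditions give two more equations: 2h_0·m_0 + h_0·m_1 = 6(Δ_0 - S'(1)) = 54 and h_1·m_1 + 2h_1·m_2 = 6(S'(3) - Δ_1) = 6.
Solving: m_0 = 47, m_1 = -40, m_2 = 23.

-40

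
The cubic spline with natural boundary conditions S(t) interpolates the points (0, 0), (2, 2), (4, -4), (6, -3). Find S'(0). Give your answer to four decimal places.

Put σ_i = S'' at the i-th knot. Here h = (2, 2, 2) and Δ = (1, -3, 1/2), so the interior equations h_(i-1)·σ_(i-1) + 2(h_(i-1)+h_i)·σ_i + h_i·σ_(i+1) = 6(Δ_i − Δ_(i-1)) read
  2·σ_0 + 8·σ_1 + 2·σ_2 = 6(Δ_1 - Δ_0) = -24
  2·σ_1 + 8·σ_2 + 2·σ_3 = 6(Δ_2 - Δ_1) = 21
Natural end conditions: σ_0 = σ_3 = 0.
Forward elimination and back-substitution give σ_0 = 0, σ_1 = -39/10, σ_2 = 18/5, σ_3 = 0.
On [0, 2], S'(t) = b_0 + 2c_0·t + 3d_0·t² with b_0 = Δ_0 - h_0(2σ_0 + σ_1)/6 = 23/10, c_0 = σ_0/2 = 0, d_0 = (σ_1 - σ_0)/(6h_0) = -13/40. So S'(0) = 23/10.

2.3000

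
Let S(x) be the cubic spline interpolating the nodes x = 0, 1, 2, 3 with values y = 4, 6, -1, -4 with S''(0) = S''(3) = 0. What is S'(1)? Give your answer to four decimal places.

Put σ_i = S'' at the i-th knot. Here h = (1, 1, 1) and Δ = (2, -7, -3), so the interior equations h_(i-1)·σ_(i-1) + 2(h_(i-1)+h_i)·σ_i + h_i·σ_(i+1) = 6(Δ_i − Δ_(i-1)) read
  1·σ_0 + 4·σ_1 + 1·σ_2 = 6(Δ_1 - Δ_0) = -54
  1·σ_1 + 4·σ_2 + 1·σ_3 = 6(Δ_2 - Δ_1) = 24
Natural end conditions: σ_0 = σ_3 = 0.
Forward elimination and back-substitution give σ_0 = 0, σ_1 = -16, σ_2 = 10, σ_3 = 0.
On [1, 2], S'(x) = b_1 + 2c_1·(x - 1) + 3d_1·(x - 1)² with b_1 = Δ_1 - h_1(2σ_1 + σ_2)/6 = -10/3, c_1 = σ_1/2 = -8, d_1 = (σ_2 - σ_1)/(6h_1) = 13/3. So S'(1) = -10/3.

-3.3333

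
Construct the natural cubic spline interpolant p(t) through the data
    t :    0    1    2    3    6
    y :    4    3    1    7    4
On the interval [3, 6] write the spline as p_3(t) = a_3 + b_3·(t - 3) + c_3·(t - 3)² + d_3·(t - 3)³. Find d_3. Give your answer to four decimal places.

0.3966

With σ_i denoting the second derivative at x_i, h_i = 1, 1, 1, 3, and Δ_i = (y_(i+1) − y_i)/h_i = -1, -2, 6, -1:
  1·σ_0 + 4·σ_1 + 1·σ_2 = 6(Δ_1 - Δ_0) = -6
  1·σ_1 + 4·σ_2 + 1·σ_3 = 6(Δ_2 - Δ_1) = 48
  1·σ_2 + 8·σ_3 + 3·σ_4 = 6(Δ_3 - Δ_2) = -42
Natural end conditions: σ_0 = σ_4 = 0.
Forward elimination and back-substitution give σ_0 = 0, σ_1 = -153/29, σ_2 = 438/29, σ_3 = -207/29, σ_4 = 0.
On [3, 6], with p_3(t) = a_3 + b_3·(t - 3) + c_3·(t - 3)² + d_3·(t - 3)³: c_3 = σ_3/2 = -207/58, d_3 = (σ_4 - σ_3)/(6h_3) = 23/58, b_3 = Δ_3 - h_3(2σ_3 + σ_4)/6 = 178/29.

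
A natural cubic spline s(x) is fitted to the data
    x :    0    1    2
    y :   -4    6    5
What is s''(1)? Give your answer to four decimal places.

-16.5000

Write m_i for s''(x_i). With h_i = 1, 1 and divided differences Δ_i = 10, -1, the continuity of s' gives the tridiagonal system
  1·m_0 + 4·m_1 + 1·m_2 = 6(Δ_1 - Δ_0) = -66
Natural end conditions: m_0 = m_2 = 0.
Forward elimination and back-substitution give m_0 = 0, m_1 = -33/2, m_2 = 0.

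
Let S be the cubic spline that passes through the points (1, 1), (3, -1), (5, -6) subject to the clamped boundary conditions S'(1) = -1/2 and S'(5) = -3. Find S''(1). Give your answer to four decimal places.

Put m_i = S'' at the i-th knot. Here h = (2, 2) and Δ = (-1, -5/2), so the interior equations h_(i-1)·m_(i-1) + 2(h_(i-1)+h_i)·m_i + h_i·m_(i+1) = 6(Δ_i − Δ_(i-1)) read
  2·m_0 + 8·m_1 + 2·m_2 = 6(Δ_1 - Δ_0) = -9
Clamped end conditions give two more equations: 2h_0·m_0 + h_0·m_1 = 6(Δ_0 - S'(1)) = -3 and h_1·m_1 + 2h_1·m_2 = 6(S'(5) - Δ_1) = -3.
Solving: m_0 = -1/4, m_1 = -1, m_2 = -1/4.

-0.2500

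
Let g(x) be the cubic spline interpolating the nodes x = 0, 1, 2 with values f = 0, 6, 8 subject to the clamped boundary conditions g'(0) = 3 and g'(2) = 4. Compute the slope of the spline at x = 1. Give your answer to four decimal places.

4.2500

With σ_i denoting the second derivative at x_i, h_i = 1, 1, and Δ_i = (y_(i+1) − y_i)/h_i = 6, 2:
  1·σ_0 + 4·σ_1 + 1·σ_2 = 6(Δ_1 - Δ_0) = -24
Clamped end conditions give two more equations: 2h_0·σ_0 + h_0·σ_1 = 6(Δ_0 - g'(0)) = 18 and h_1·σ_1 + 2h_1·σ_2 = 6(g'(2) - Δ_1) = 12.
Solving: σ_0 = 31/2, σ_1 = -13, σ_2 = 25/2.
On [1, 2], g'(x) = b_1 + 2c_1·(x - 1) + 3d_1·(x - 1)² with b_1 = Δ_1 - h_1(2σ_1 + σ_2)/6 = 17/4, c_1 = σ_1/2 = -13/2, d_1 = (σ_2 - σ_1)/(6h_1) = 17/4. So g'(1) = 17/4.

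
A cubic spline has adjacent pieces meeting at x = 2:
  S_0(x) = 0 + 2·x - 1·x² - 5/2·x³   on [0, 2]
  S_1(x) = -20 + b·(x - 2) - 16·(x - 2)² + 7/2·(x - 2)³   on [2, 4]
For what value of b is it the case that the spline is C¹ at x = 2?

-32

S_0'(x) = 2 - 2·x - 15/2·x², so S_0'(2) = -32. On the right, S_1'(2) = b, so b = -32.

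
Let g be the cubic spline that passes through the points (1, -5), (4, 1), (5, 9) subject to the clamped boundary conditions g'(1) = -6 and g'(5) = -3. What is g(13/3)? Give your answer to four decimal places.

5.0185

Put M_i = g'' at the i-th knot. Here h = (3, 1) and Δ = (2, 8), so the interior equations h_(i-1)·M_(i-1) + 2(h_(i-1)+h_i)·M_i + h_i·M_(i+1) = 6(Δ_i − Δ_(i-1)) read
  3·M_0 + 8·M_1 + 1·M_2 = 6(Δ_1 - Δ_0) = 36
Clamped end conditions give two more equations: 2h_0·M_0 + h_0·M_1 = 6(Δ_0 - g'(1)) = 48 and h_1·M_1 + 2h_1·M_2 = 6(g'(5) - Δ_1) = -66.
Forward elimination and back-substitution give M_0 = 17/4, M_1 = 15/2, M_2 = -147/4.
On [4, 5], g(x) = 1 + 93/8·(x - 4) + 15/4·(x - 4)² - 59/8·(x - 4)³.
With (x - 4) = 1/3: g(13/3) = 271/54.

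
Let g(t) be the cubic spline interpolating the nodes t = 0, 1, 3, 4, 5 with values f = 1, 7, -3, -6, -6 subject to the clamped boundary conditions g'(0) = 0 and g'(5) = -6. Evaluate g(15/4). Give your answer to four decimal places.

-5.9641

Write σ_i for g''(x_i). With h_i = 1, 2, 1, 1 and divided differences Δ_i = 6, -5, -3, 0, the continuity of g' gives the tridiagonal system
  1·σ_0 + 6·σ_1 + 2·σ_2 = 6(Δ_1 - Δ_0) = -66
  2·σ_1 + 6·σ_2 + 1·σ_3 = 6(Δ_2 - Δ_1) = 12
  1·σ_2 + 4·σ_3 + 1·σ_4 = 6(Δ_3 - Δ_2) = 18
Clamped end conditions give two more equations: 2h_0·σ_0 + h_0·σ_1 = 6(Δ_0 - g'(0)) = 36 and h_3·σ_3 + 2h_3·σ_4 = 6(g'(5) - Δ_3) = -36.
Solving: σ_0 = 429/16, σ_1 = -141/8, σ_2 = 207/32, σ_3 = 135/16, σ_4 = -711/32.
On [3, 4], g(t) = -3 - 105/16·(t - 3) + 207/64·(t - 3)² + 21/64·(t - 3)³.
With (t - 3) = 3/4: g(15/4) = -24429/4096.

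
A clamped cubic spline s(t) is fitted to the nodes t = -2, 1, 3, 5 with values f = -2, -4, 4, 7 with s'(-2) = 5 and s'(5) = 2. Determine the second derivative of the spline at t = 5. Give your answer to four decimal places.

2.8243

Put σ_i = s'' at the i-th knot. Here h = (3, 2, 2) and Δ = (-2/3, 4, 3/2), so the interior equations h_(i-1)·σ_(i-1) + 2(h_(i-1)+h_i)·σ_i + h_i·σ_(i+1) = 6(Δ_i − Δ_(i-1)) read
  3·σ_0 + 10·σ_1 + 2·σ_2 = 6(Δ_1 - Δ_0) = 28
  2·σ_1 + 8·σ_2 + 2·σ_3 = 6(Δ_2 - Δ_1) = -15
Clamped end conditions give two more equations: 2h_0·σ_0 + h_0·σ_1 = 6(Δ_0 - s'(-2)) = -34 and h_2·σ_2 + 2h_2·σ_3 = 6(s'(5) - Δ_2) = 3.
Forward elimination and back-substitution give σ_0 = -977/111, σ_1 = 232/37, σ_2 = -307/74, σ_3 = 209/74.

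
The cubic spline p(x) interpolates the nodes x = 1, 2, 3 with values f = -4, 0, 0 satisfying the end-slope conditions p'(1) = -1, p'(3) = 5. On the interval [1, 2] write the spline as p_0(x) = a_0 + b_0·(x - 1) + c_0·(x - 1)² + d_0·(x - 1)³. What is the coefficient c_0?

12

With M_i denoting the second derivative at x_i, h_i = 1, 1, and Δ_i = (y_(i+1) − y_i)/h_i = 4, 0:
  1·M_0 + 4·M_1 + 1·M_2 = 6(Δ_1 - Δ_0) = -24
Clamped end conditions give two more equations: 2h_0·M_0 + h_0·M_1 = 6(Δ_0 - p'(1)) = 30 and h_1·M_1 + 2h_1·M_2 = 6(p'(3) - Δ_1) = 30.
Solving the tridiagonal system: M_0 = 24, M_1 = -18, M_2 = 24.
On [1, 2], with p_0(x) = a_0 + b_0·(x - 1) + c_0·(x - 1)² + d_0·(x - 1)³: c_0 = M_0/2 = 12, d_0 = (M_1 - M_0)/(6h_0) = -7, b_0 = Δ_0 - h_0(2M_0 + M_1)/6 = -1.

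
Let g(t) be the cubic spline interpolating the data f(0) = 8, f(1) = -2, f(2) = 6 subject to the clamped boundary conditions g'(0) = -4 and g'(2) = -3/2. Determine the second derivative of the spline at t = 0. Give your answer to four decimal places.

With m_i denoting the second derivative at x_i, h_i = 1, 1, and Δ_i = (y_(i+1) − y_i)/h_i = -10, 8:
  1·m_0 + 4·m_1 + 1·m_2 = 6(Δ_1 - Δ_0) = 108
Clamped end conditions give two more equations: 2h_0·m_0 + h_0·m_1 = 6(Δ_0 - g'(0)) = -36 and h_1·m_1 + 2h_1·m_2 = 6(g'(2) - Δ_1) = -57.
Forward elimination and back-substitution give m_0 = -175/4, m_1 = 103/2, m_2 = -217/4.

-43.7500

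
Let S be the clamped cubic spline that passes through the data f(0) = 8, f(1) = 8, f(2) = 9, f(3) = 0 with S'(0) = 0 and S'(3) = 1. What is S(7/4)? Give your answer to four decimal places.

9.9250

Write M_i for S''(x_i). With h_i = 1, 1, 1 and divided differences Δ_i = 0, 1, -9, the continuity of S' gives the tridiagonal system
  1·M_0 + 4·M_1 + 1·M_2 = 6(Δ_1 - Δ_0) = 6
  1·M_1 + 4·M_2 + 1·M_3 = 6(Δ_2 - Δ_1) = -60
Clamped end conditions give two more equations: 2h_0·M_0 + h_0·M_1 = 6(Δ_0 - S'(0)) = 0 and h_2·M_2 + 2h_2·M_3 = 6(S'(3) - Δ_2) = 60.
Solving: M_0 = -74/15, M_1 = 148/15, M_2 = -428/15, M_3 = 664/15.
On [1, 2], S(t) = 8 + 37/15·(t - 1) + 74/15·(t - 1)² - 32/5·(t - 1)³.
With (t - 1) = 3/4: S(7/4) = 397/40.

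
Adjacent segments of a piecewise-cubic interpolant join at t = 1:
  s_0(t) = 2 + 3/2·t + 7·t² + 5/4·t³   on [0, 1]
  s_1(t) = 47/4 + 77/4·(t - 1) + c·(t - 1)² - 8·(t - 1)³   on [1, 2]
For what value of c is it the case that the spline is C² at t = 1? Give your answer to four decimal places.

10.7500

s_0''(t) = 14 + 15/2·t, so s_0''(1) = 43/2. On the right, s_1''(1) = 2c, so c = 43/4.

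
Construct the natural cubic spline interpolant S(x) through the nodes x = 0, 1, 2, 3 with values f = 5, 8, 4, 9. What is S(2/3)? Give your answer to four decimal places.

Write M_i for S''(x_i). With h_i = 1, 1, 1 and divided differences Δ_i = 3, -4, 5, the continuity of S' gives the tridiagonal system
  1·M_0 + 4·M_1 + 1·M_2 = 6(Δ_1 - Δ_0) = -42
  1·M_1 + 4·M_2 + 1·M_3 = 6(Δ_2 - Δ_1) = 54
Natural end conditions: M_0 = M_3 = 0.
Forward elimination and back-substitution give M_0 = 0, M_1 = -74/5, M_2 = 86/5, M_3 = 0.
On [0, 1], S(x) = 5 + 82/15·x + 0·x² - 37/15·x³.
With x = 2/3: S(2/3) = 641/81.

7.9136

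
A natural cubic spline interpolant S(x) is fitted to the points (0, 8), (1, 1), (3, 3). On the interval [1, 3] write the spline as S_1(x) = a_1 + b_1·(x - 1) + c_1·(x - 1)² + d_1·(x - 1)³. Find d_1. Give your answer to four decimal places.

-0.6667

Let m_i = S''(x_i). Step sizes h_i = 1, 2; slopes of the chords Δ_i = (y_(i+1) - y_i)/h_i = -7, 1.
  1·m_0 + 6·m_1 + 2·m_2 = 6(Δ_1 - Δ_0) = 48
Natural end conditions: m_0 = m_2 = 0.
Solving the tridiagonal system: m_0 = 0, m_1 = 8, m_2 = 0.
On [1, 3], with S_1(x) = a_1 + b_1·(x - 1) + c_1·(x - 1)² + d_1·(x - 1)³: c_1 = m_1/2 = 4, d_1 = (m_2 - m_1)/(6h_1) = -2/3, b_1 = Δ_1 - h_1(2m_1 + m_2)/6 = -13/3.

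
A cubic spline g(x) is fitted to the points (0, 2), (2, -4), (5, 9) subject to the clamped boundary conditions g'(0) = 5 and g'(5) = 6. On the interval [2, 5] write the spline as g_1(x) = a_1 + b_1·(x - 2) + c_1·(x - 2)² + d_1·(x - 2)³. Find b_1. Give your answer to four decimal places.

With m_i denoting the second derivative at x_i, h_i = 2, 3, and Δ_i = (y_(i+1) − y_i)/h_i = -3, 13/3:
  2·m_0 + 10·m_1 + 3·m_2 = 6(Δ_1 - Δ_0) = 44
Clamped end conditions give two more equations: 2h_0·m_0 + h_0·m_1 = 6(Δ_0 - g'(0)) = -48 and h_1·m_1 + 2h_1·m_2 = 6(g'(5) - Δ_1) = 10.
Solving: m_0 = -81/5, m_1 = 42/5, m_2 = -38/15.
On [2, 5], with g_1(x) = a_1 + b_1·(x - 2) + c_1·(x - 2)² + d_1·(x - 2)³: c_1 = m_1/2 = 21/5, d_1 = (m_2 - m_1)/(6h_1) = -82/135, b_1 = Δ_1 - h_1(2m_1 + m_2)/6 = -14/5.

-2.8000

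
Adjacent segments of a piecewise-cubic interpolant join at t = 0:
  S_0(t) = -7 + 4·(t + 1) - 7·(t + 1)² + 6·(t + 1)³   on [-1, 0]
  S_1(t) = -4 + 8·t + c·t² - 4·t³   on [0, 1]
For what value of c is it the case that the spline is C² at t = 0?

11

S_0''(t) = -14 + 36·(t + 1), so S_0''(0) = 22. On the right, S_1''(0) = 2c, so c = 11.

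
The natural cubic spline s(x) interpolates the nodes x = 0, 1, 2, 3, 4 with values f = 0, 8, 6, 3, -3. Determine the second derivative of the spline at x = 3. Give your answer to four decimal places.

Put σ_i = s'' at the i-th knot. Here h = (1, 1, 1, 1) and Δ = (8, -2, -3, -6), so the interior equations h_(i-1)·σ_(i-1) + 2(h_(i-1)+h_i)·σ_i + h_i·σ_(i+1) = 6(Δ_i − Δ_(i-1)) read
  1·σ_0 + 4·σ_1 + 1·σ_2 = 6(Δ_1 - Δ_0) = -60
  1·σ_1 + 4·σ_2 + 1·σ_3 = 6(Δ_2 - Δ_1) = -6
  1·σ_2 + 4·σ_3 + 1·σ_4 = 6(Δ_3 - Δ_2) = -18
Natural end conditions: σ_0 = σ_4 = 0.
Solving: σ_0 = 0, σ_1 = -447/28, σ_2 = 27/7, σ_3 = -153/28, σ_4 = 0.

-5.4643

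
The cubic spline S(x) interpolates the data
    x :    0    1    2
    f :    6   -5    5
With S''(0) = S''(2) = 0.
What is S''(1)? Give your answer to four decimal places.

31.5000

With M_i denoting the second derivative at x_i, h_i = 1, 1, and Δ_i = (y_(i+1) − y_i)/h_i = -11, 10:
  1·M_0 + 4·M_1 + 1·M_2 = 6(Δ_1 - Δ_0) = 126
Natural end conditions: M_0 = M_2 = 0.
Solving the tridiagonal system: M_0 = 0, M_1 = 63/2, M_2 = 0.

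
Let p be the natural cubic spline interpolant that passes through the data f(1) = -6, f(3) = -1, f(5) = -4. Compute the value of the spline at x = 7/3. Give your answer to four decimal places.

With m_i denoting the second derivative at x_i, h_i = 2, 2, and Δ_i = (y_(i+1) − y_i)/h_i = 5/2, -3/2:
  2·m_0 + 8·m_1 + 2·m_2 = 6(Δ_1 - Δ_0) = -24
Natural end conditions: m_0 = m_2 = 0.
Solving the tridiagonal system: m_0 = 0, m_1 = -3, m_2 = 0.
On [1, 3], p(x) = -6 + 7/2·(x - 1) + 0·(x - 1)² - 1/4·(x - 1)³.
With (x - 1) = 4/3: p(7/3) = -52/27.

-1.9259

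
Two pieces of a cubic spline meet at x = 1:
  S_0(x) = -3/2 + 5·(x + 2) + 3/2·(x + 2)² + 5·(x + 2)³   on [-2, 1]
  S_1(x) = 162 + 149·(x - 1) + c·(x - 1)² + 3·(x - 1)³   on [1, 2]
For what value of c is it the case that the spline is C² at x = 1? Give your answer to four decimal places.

46.5000

S_0''(x) = 3 + 30·(x + 2), so S_0''(1) = 93. On the right, S_1''(1) = 2c, so c = 93/2.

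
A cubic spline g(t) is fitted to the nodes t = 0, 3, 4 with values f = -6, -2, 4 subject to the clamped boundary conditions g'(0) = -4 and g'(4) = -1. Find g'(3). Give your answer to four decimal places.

8.1250

Write σ_i for g''(x_i). With h_i = 3, 1 and divided differences Δ_i = 4/3, 6, the continuity of g' gives the tridiagonal system
  3·σ_0 + 8·σ_1 + 1·σ_2 = 6(Δ_1 - Δ_0) = 28
Clamped end conditions give two more equations: 2h_0·σ_0 + h_0·σ_1 = 6(Δ_0 - g'(0)) = 32 and h_1·σ_1 + 2h_1·σ_2 = 6(g'(4) - Δ_1) = -42.
Hence σ_0 = 31/12, σ_1 = 11/2, σ_2 = -95/4.
On [3, 4], g'(t) = b_1 + 2c_1·(t - 3) + 3d_1·(t - 3)² with b_1 = Δ_1 - h_1(2σ_1 + σ_2)/6 = 65/8, c_1 = σ_1/2 = 11/4, d_1 = (σ_2 - σ_1)/(6h_1) = -39/8. So g'(3) = 65/8.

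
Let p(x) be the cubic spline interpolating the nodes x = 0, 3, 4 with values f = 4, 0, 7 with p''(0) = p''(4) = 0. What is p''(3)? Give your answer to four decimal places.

Put m_i = p'' at the i-th knot. Here h = (3, 1) and Δ = (-4/3, 7), so the interior equations h_(i-1)·m_(i-1) + 2(h_(i-1)+h_i)·m_i + h_i·m_(i+1) = 6(Δ_i − Δ_(i-1)) read
  3·m_0 + 8·m_1 + 1·m_2 = 6(Δ_1 - Δ_0) = 50
Natural end conditions: m_0 = m_2 = 0.
Hence m_0 = 0, m_1 = 25/4, m_2 = 0.

6.2500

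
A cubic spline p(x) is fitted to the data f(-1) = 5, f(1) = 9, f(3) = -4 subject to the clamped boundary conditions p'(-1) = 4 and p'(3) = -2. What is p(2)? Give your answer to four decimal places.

2.0313

Let σ_i = p''(x_i). Step sizes h_i = 2, 2; slopes of the chords Δ_i = (y_(i+1) - y_i)/h_i = 2, -13/2.
  2·σ_0 + 8·σ_1 + 2·σ_2 = 6(Δ_1 - Δ_0) = -51
Clamped end conditions give two more equations: 2h_0·σ_0 + h_0·σ_1 = 6(Δ_0 - p'(-1)) = -12 and h_1·σ_1 + 2h_1·σ_2 = 6(p'(3) - Δ_1) = 27.
Solving the tridiagonal system: σ_0 = 15/8, σ_1 = -39/4, σ_2 = 93/8.
On [1, 3], p(x) = 9 - 31/8·(x - 1) - 39/8·(x - 1)² + 57/32·(x - 1)³.
With (x - 1) = 1: p(2) = 65/32.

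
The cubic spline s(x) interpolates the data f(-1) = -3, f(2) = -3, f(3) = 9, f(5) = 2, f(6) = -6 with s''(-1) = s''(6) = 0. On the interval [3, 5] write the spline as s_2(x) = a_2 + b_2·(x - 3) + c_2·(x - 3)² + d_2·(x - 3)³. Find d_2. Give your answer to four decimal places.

Let σ_i = s''(x_i). Step sizes h_i = 3, 1, 2, 1; slopes of the chords Δ_i = (y_(i+1) - y_i)/h_i = 0, 12, -7/2, -8.
  3·σ_0 + 8·σ_1 + 1·σ_2 = 6(Δ_1 - Δ_0) = 72
  1·σ_1 + 6·σ_2 + 2·σ_3 = 6(Δ_2 - Δ_1) = -93
  2·σ_2 + 6·σ_3 + 1·σ_4 = 6(Δ_3 - Δ_2) = -27
Natural end conditions: σ_0 = σ_4 = 0.
Forward elimination and back-substitution give σ_0 = 0, σ_1 = 1404/125, σ_2 = -2232/125, σ_3 = 363/250, σ_4 = 0.
On [3, 5], with s_2(x) = a_2 + b_2·(x - 3) + c_2·(x - 3)² + d_2·(x - 3)³: c_2 = σ_2/2 = -1116/125, d_2 = (σ_3 - σ_2)/(6h_2) = 1609/1000, b_2 = Δ_2 - h_2(2σ_2 + σ_3)/6 = 198/25.

1.6090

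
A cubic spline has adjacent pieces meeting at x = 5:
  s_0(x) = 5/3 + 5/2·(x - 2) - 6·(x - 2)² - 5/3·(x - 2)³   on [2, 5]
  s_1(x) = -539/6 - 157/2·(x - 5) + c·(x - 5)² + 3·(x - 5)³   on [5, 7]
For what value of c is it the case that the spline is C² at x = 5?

-21

s_0''(x) = -12 - 10·(x - 2), so s_0''(5) = -42. On the right, s_1''(5) = 2c, so c = -21.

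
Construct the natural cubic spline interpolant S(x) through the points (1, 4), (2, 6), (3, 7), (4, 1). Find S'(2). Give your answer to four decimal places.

2.4000

Put m_i = S'' at the i-th knot. Here h = (1, 1, 1) and Δ = (2, 1, -6), so the interior equations h_(i-1)·m_(i-1) + 2(h_(i-1)+h_i)·m_i + h_i·m_(i+1) = 6(Δ_i − Δ_(i-1)) read
  1·m_0 + 4·m_1 + 1·m_2 = 6(Δ_1 - Δ_0) = -6
  1·m_1 + 4·m_2 + 1·m_3 = 6(Δ_2 - Δ_1) = -42
Natural end conditions: m_0 = m_3 = 0.
Solving the tridiagonal system: m_0 = 0, m_1 = 6/5, m_2 = -54/5, m_3 = 0.
On [2, 3], S'(x) = b_1 + 2c_1·(x - 2) + 3d_1·(x - 2)² with b_1 = Δ_1 - h_1(2m_1 + m_2)/6 = 12/5, c_1 = m_1/2 = 3/5, d_1 = (m_2 - m_1)/(6h_1) = -2. So S'(2) = 12/5.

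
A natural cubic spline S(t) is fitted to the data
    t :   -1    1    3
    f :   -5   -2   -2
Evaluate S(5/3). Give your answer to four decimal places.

-1.7222

Let m_i = S''(x_i). Step sizes h_i = 2, 2; slopes of the chords Δ_i = (y_(i+1) - y_i)/h_i = 3/2, 0.
  2·m_0 + 8·m_1 + 2·m_2 = 6(Δ_1 - Δ_0) = -9
Natural end conditions: m_0 = m_2 = 0.
Hence m_0 = 0, m_1 = -9/8, m_2 = 0.
On [1, 3], S(t) = -2 + 3/4·(t - 1) - 9/16·(t - 1)² + 3/32·(t - 1)³.
With (t - 1) = 2/3: S(5/3) = -31/18.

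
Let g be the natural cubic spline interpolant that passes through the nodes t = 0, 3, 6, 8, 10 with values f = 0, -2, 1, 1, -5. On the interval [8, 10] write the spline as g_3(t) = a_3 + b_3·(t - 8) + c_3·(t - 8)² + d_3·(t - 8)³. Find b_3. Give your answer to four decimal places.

Put σ_i = g'' at the i-th knot. Here h = (3, 3, 2, 2) and Δ = (-2/3, 1, 0, -3), so the interior equations h_(i-1)·σ_(i-1) + 2(h_(i-1)+h_i)·σ_i + h_i·σ_(i+1) = 6(Δ_i − Δ_(i-1)) read
  3·σ_0 + 12·σ_1 + 3·σ_2 = 6(Δ_1 - Δ_0) = 10
  3·σ_1 + 10·σ_2 + 2·σ_3 = 6(Δ_2 - Δ_1) = -6
  2·σ_2 + 8·σ_3 + 2·σ_4 = 6(Δ_3 - Δ_2) = -18
Natural end conditions: σ_0 = σ_4 = 0.
Hence σ_0 = 0, σ_1 = 199/210, σ_2 = -16/35, σ_3 = -299/140, σ_4 = 0.
On [8, 10], with g_3(t) = a_3 + b_3·(t - 8) + c_3·(t - 8)² + d_3·(t - 8)³: c_3 = σ_3/2 = -299/280, d_3 = (σ_4 - σ_3)/(6h_3) = 299/1680, b_3 = Δ_3 - h_3(2σ_3 + σ_4)/6 = -331/210.

-1.5762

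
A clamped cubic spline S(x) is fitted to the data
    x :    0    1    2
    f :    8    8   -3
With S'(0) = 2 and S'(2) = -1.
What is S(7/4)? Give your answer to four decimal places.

Put M_i = S'' at the i-th knot. Here h = (1, 1) and Δ = (0, -11), so the interior equations h_(i-1)·M_(i-1) + 2(h_(i-1)+h_i)·M_i + h_i·M_(i+1) = 6(Δ_i − Δ_(i-1)) read
  1·M_0 + 4·M_1 + 1·M_2 = 6(Δ_1 - Δ_0) = -66
Clamped end conditions give two more equations: 2h_0·M_0 + h_0·M_1 = 6(Δ_0 - S'(0)) = -12 and h_1·M_1 + 2h_1·M_2 = 6(S'(2) - Δ_1) = 60.
Forward elimination and back-substitution give M_0 = 9, M_1 = -30, M_2 = 45.
On [1, 2], S(x) = 8 - 17/2·(x - 1) - 15·(x - 1)² + 25/2·(x - 1)³.
With (x - 1) = 3/4: S(7/4) = -197/128.

-1.5391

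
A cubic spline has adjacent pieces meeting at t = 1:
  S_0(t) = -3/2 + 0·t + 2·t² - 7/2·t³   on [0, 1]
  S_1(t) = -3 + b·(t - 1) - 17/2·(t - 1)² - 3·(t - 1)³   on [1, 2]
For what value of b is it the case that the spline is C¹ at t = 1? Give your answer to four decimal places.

S_0'(t) = 0 + 4·t - 21/2·t², so S_0'(1) = -13/2. On the right, S_1'(1) = b, so b = -13/2.

-6.5000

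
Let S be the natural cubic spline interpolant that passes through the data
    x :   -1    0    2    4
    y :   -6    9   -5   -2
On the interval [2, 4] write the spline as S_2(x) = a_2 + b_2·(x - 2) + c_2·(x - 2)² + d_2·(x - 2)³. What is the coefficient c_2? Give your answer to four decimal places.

With M_i denoting the second derivative at x_i, h_i = 1, 2, 2, and Δ_i = (y_(i+1) − y_i)/h_i = 15, -7, 3/2:
  1·M_0 + 6·M_1 + 2·M_2 = 6(Δ_1 - Δ_0) = -132
  2·M_1 + 8·M_2 + 2·M_3 = 6(Δ_2 - Δ_1) = 51
Natural end conditions: M_0 = M_3 = 0.
Forward elimination and back-substitution give M_0 = 0, M_1 = -579/22, M_2 = 285/22, M_3 = 0.
On [2, 4], with S_2(x) = a_2 + b_2·(x - 2) + c_2·(x - 2)² + d_2·(x - 2)³: c_2 = M_2/2 = 285/44, d_2 = (M_3 - M_2)/(6h_2) = -95/88, b_2 = Δ_2 - h_2(2M_2 + M_3)/6 = -157/22.

6.4773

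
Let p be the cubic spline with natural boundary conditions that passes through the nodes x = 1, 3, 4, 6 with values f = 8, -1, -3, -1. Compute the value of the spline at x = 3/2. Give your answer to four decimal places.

5.4286

Write m_i for p''(x_i). With h_i = 2, 1, 2 and divided differences Δ_i = -9/2, -2, 1, the continuity of p' gives the tridiagonal system
  2·m_0 + 6·m_1 + 1·m_2 = 6(Δ_1 - Δ_0) = 15
  1·m_1 + 6·m_2 + 2·m_3 = 6(Δ_2 - Δ_1) = 18
Natural end conditions: m_0 = m_3 = 0.
Solving the tridiagonal system: m_0 = 0, m_1 = 72/35, m_2 = 93/35, m_3 = 0.
On [1, 3], p(x) = 8 - 363/70·(x - 1) + 0·(x - 1)² + 6/35·(x - 1)³.
With (x - 1) = 1/2: p(3/2) = 38/7.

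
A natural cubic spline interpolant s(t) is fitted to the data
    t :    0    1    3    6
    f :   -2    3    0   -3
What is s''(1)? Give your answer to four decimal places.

-7.0714

With m_i denoting the second derivative at x_i, h_i = 1, 2, 3, and Δ_i = (y_(i+1) − y_i)/h_i = 5, -3/2, -1:
  1·m_0 + 6·m_1 + 2·m_2 = 6(Δ_1 - Δ_0) = -39
  2·m_1 + 10·m_2 + 3·m_3 = 6(Δ_2 - Δ_1) = 3
Natural end conditions: m_0 = m_3 = 0.
Forward elimination and back-substitution give m_0 = 0, m_1 = -99/14, m_2 = 12/7, m_3 = 0.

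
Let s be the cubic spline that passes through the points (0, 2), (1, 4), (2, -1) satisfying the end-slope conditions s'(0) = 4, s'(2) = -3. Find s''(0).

Let M_i = s''(x_i). Step sizes h_i = 1, 1; slopes of the chords Δ_i = (y_(i+1) - y_i)/h_i = 2, -5.
  1·M_0 + 4·M_1 + 1·M_2 = 6(Δ_1 - Δ_0) = -42
Clamped end conditions give two more equations: 2h_0·M_0 + h_0·M_1 = 6(Δ_0 - s'(0)) = -12 and h_1·M_1 + 2h_1·M_2 = 6(s'(2) - Δ_1) = 12.
Solving the tridiagonal system: M_0 = 1, M_1 = -14, M_2 = 13.

1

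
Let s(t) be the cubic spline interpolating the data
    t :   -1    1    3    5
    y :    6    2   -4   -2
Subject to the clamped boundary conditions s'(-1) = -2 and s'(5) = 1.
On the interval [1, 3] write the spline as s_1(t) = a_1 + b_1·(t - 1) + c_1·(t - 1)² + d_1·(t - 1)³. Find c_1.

-1

Let σ_i = s''(x_i). Step sizes h_i = 2, 2, 2; slopes of the chords Δ_i = (y_(i+1) - y_i)/h_i = -2, -3, 1.
  2·σ_0 + 8·σ_1 + 2·σ_2 = 6(Δ_1 - Δ_0) = -6
  2·σ_1 + 8·σ_2 + 2·σ_3 = 6(Δ_2 - Δ_1) = 24
Clamped end conditions give two more equations: 2h_0·σ_0 + h_0·σ_1 = 6(Δ_0 - s'(-1)) = 0 and h_2·σ_2 + 2h_2·σ_3 = 6(s'(5) - Δ_2) = 0.
Hence σ_0 = 1, σ_1 = -2, σ_2 = 4, σ_3 = -2.
On [1, 3], with s_1(t) = a_1 + b_1·(t - 1) + c_1·(t - 1)² + d_1·(t - 1)³: c_1 = σ_1/2 = -1, d_1 = (σ_2 - σ_1)/(6h_1) = 1/2, b_1 = Δ_1 - h_1(2σ_1 + σ_2)/6 = -3.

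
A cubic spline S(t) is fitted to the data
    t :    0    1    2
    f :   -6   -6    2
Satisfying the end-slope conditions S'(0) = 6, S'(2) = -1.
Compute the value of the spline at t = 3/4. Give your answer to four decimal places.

-6.3867

Let m_i = S''(x_i). Step sizes h_i = 1, 1; slopes of the chords Δ_i = (y_(i+1) - y_i)/h_i = 0, 8.
  1·m_0 + 4·m_1 + 1·m_2 = 6(Δ_1 - Δ_0) = 48
Clamped end conditions give two more equations: 2h_0·m_0 + h_0·m_1 = 6(Δ_0 - S'(0)) = -36 and h_1·m_1 + 2h_1·m_2 = 6(S'(2) - Δ_1) = -54.
Hence m_0 = -67/2, m_1 = 31, m_2 = -85/2.
On [0, 1], S(t) = -6 + 6·t - 67/4·t² + 43/4·t³.
With t = 3/4: S(3/4) = -1635/256.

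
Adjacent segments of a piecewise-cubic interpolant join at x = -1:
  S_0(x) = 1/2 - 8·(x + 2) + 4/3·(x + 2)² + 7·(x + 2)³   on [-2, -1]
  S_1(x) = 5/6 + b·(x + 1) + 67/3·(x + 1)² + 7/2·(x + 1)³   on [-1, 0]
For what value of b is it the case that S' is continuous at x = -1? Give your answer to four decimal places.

15.6667

S_0'(x) = -8 + 8/3·(x + 2) + 21·(x + 2)², so S_0'(-1) = 47/3. On the right, S_1'(-1) = b, so b = 47/3.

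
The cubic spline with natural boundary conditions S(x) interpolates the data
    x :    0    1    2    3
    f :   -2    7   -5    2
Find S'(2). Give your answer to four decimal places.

With σ_i denoting the second derivative at x_i, h_i = 1, 1, 1, and Δ_i = (y_(i+1) − y_i)/h_i = 9, -12, 7:
  1·σ_0 + 4·σ_1 + 1·σ_2 = 6(Δ_1 - Δ_0) = -126
  1·σ_1 + 4·σ_2 + 1·σ_3 = 6(Δ_2 - Δ_1) = 114
Natural end conditions: σ_0 = σ_3 = 0.
Solving: σ_0 = 0, σ_1 = -206/5, σ_2 = 194/5, σ_3 = 0.
On [2, 3], S'(x) = b_2 + 2c_2·(x - 2) + 3d_2·(x - 2)² with b_2 = Δ_2 - h_2(2σ_2 + σ_3)/6 = -89/15, c_2 = σ_2/2 = 97/5, d_2 = (σ_3 - σ_2)/(6h_2) = -97/15. So S'(2) = -89/15.

-5.9333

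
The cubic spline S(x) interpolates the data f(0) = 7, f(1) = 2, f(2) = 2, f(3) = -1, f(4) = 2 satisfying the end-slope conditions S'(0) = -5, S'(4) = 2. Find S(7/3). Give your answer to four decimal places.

With σ_i denoting the second derivative at x_i, h_i = 1, 1, 1, 1, and Δ_i = (y_(i+1) − y_i)/h_i = -5, 0, -3, 3:
  1·σ_0 + 4·σ_1 + 1·σ_2 = 6(Δ_1 - Δ_0) = 30
  1·σ_1 + 4·σ_2 + 1·σ_3 = 6(Δ_2 - Δ_1) = -18
  1·σ_2 + 4·σ_3 + 1·σ_4 = 6(Δ_3 - Δ_2) = 36
Clamped end conditions give two more equations: 2h_0·σ_0 + h_0·σ_1 = 6(Δ_0 - S'(0)) = 0 and h_3·σ_3 + 2h_3·σ_4 = 6(S'(4) - Δ_3) = -6.
Hence σ_0 = -41/7, σ_1 = 82/7, σ_2 = -11, σ_3 = 100/7, σ_4 = -71/7.
On [2, 3], S(x) = 2 - 12/7·(x - 2) - 11/2·(x - 2)² + 59/14·(x - 2)³.
With (x - 2) = 1/3: S(7/3) = 184/189.

0.9735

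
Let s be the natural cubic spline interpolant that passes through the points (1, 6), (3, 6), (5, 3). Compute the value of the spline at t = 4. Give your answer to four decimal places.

4.7813

Put M_i = s'' at the i-th knot. Here h = (2, 2) and Δ = (0, -3/2), so the interior equations h_(i-1)·M_(i-1) + 2(h_(i-1)+h_i)·M_i + h_i·M_(i+1) = 6(Δ_i − Δ_(i-1)) read
  2·M_0 + 8·M_1 + 2·M_2 = 6(Δ_1 - Δ_0) = -9
Natural end conditions: M_0 = M_2 = 0.
Hence M_0 = 0, M_1 = -9/8, M_2 = 0.
On [3, 5], s(t) = 6 - 3/4·(t - 3) - 9/16·(t - 3)² + 3/32·(t - 3)³.
With (t - 3) = 1: s(4) = 153/32.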